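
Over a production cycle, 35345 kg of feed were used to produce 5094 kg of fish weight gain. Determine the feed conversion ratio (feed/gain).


FCR = feed consumed / weight gained
FCR = 35345 kg / 5094 kg = 6.93856

6.93856


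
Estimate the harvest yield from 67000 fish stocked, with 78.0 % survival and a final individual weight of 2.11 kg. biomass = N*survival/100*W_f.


Survivors = 67000 * 78.0/100 = 52260 fish
Harvest biomass = survivors * W_f = 52260 * 2.11 = 110268.6 kg

110268.6 kg


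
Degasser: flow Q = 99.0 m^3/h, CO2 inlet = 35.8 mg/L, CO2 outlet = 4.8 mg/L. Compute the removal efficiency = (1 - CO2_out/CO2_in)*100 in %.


CO2_out / CO2_in = 4.8 / 35.8 = 0.13407821
Fraction remaining = 0.13407821
efficiency = (1 - 0.13407821) * 100 = 86.5922 %

86.5922 %


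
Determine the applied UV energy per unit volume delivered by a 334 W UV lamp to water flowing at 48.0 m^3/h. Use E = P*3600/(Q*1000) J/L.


Energy delivered per hour = 334 W * 3600 s = 1202400 J/h
Volume treated per hour = 48.0 m^3/h * 1000 = 48000 L/h
dose = 1202400 / 48000 = 25.05 J/L

25.05 J/L


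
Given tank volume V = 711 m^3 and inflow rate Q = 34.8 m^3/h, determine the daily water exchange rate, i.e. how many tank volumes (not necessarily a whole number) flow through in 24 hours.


Daily flow volume = 34.8 m^3/h * 24 h = 835.2 m^3/day
Exchanges = daily flow / tank volume = 835.2 / 711 = 1.17468 exchanges/day

1.17468 exchanges/day


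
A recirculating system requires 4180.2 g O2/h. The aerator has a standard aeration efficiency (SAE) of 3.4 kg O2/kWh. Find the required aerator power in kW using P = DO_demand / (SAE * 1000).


SAE in g O2/kWh = 3.4 * 1000 = 3400 g/kWh
P = DO_demand / SAE_g = 4180.2 / 3400 = 1.22947 kW

1.22947 kW


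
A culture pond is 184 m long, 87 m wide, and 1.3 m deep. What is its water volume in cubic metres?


Base area = L * W = 184 * 87 = 16008 m^2
Volume = area * depth = 16008 * 1.3 = 20810.4 m^3

20810.4 m^3


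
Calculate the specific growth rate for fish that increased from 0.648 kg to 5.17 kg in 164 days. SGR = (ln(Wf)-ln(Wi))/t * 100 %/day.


ln(W_f) = ln(5.17) = 1.6428727
ln(W_i) = ln(0.648) = -0.43386458
ln(W_f) - ln(W_i) = 1.6428727 - -0.43386458 = 2.0767373
SGR = 2.0767373 / 164 * 100 = 1.2663 %/day

1.2663 %/day


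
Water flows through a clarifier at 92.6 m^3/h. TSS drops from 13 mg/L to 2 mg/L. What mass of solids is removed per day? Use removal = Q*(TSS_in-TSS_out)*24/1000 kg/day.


Concentration drop: TSS_in - TSS_out = 13 - 2 = 11 mg/L
Hourly solids removed = Q * dTSS = 92.6 m^3/h * 11 mg/L = 1018.6 g/h  (m^3/h * mg/L = g/h)
Daily solids removed = 1018.6 * 24 = 24446.4 g/day
Convert g to kg: 24446.4 / 1000 = 24.4464 kg/day

24.4464 kg/day


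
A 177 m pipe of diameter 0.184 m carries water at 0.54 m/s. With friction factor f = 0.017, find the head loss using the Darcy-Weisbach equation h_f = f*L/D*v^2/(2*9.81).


v^2 = 0.54^2 = 0.2916 m^2/s^2
L/D = 177/0.184 = 961.95652
h_f = f*(L/D)*v^2/(2g) = 0.017 * 961.95652 * 0.2916 / 19.62 = 0.243048 m

0.243048 m


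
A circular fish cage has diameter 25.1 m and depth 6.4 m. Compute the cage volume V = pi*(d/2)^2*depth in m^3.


r = d/2 = 25.1/2 = 12.55 m
Base area = pi*r^2 = pi*12.55^2 = 494.8087 m^2
Volume = 494.8087 * 6.4 = 3166.78 m^3

3166.78 m^3


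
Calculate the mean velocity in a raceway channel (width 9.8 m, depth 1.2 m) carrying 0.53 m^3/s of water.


Cross-sectional area = W * d = 9.8 * 1.2 = 11.76 m^2
Velocity = Q / A = 0.53 / 11.76 = 0.045068 m/s

0.045068 m/s


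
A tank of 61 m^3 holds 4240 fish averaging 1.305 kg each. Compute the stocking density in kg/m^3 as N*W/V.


Total biomass = 4240 fish * 1.305 kg = 5533.2 kg
Density = total biomass / volume = 5533.2 / 61 = 90.7082 kg/m^3

90.7082 kg/m^3


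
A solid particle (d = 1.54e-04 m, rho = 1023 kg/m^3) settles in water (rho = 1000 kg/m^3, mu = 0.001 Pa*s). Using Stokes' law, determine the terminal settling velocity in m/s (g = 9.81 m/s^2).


Density difference: rho_p - rho_f = 1023 - 1000 = 23 kg/m^3
d^2 = (1.54e-04)^2 = 2.3716e-08 m^2
Numerator = (rho_p - rho_f) * g * d^2 = 23 * 9.81 * 2.3716e-08 = 5.3510411e-06
Denominator = 18 * mu = 18 * 0.001 = 0.018
v_s = 5.3510411e-06 / 0.018 = 2.9728e-04 m/s
Check: Re = rho_f * v_s * d / mu = 1000 * 2.9728e-04 * 1.54e-04 / 0.001 = 0.0458 < 1, so Stokes' law applies.

2.9728e-04 m/s


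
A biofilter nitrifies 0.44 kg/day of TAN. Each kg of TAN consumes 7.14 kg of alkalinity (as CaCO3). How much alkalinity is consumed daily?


Alkalinity factor: 7.14 kg CaCO3 consumed per kg TAN nitrified
alk = 0.44 kg TAN * 7.14 = 3.1416 kg CaCO3/day

3.1416 kg CaCO3/day


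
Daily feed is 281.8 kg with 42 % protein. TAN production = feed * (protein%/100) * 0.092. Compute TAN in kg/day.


Protein in feed = 281.8 * 42/100 = 118.356 kg/day
TAN = protein * 0.092 = 118.356 * 0.092 = 10.888752 kg/day

10.888752 kg/day


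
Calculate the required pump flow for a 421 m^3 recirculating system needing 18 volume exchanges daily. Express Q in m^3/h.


Daily recirculation volume = 421 m^3 * 18 = 7578 m^3/day
Flow rate Q = daily volume / 24 h = 7578 / 24 = 315.75 m^3/h

315.75 m^3/h


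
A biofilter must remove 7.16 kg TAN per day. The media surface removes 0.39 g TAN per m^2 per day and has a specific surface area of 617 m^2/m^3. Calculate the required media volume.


A = 7.16*1000 / 0.39 = 18358.974 m^2
V = 18358.974 / 617 = 29.7552

29.7552 m^3


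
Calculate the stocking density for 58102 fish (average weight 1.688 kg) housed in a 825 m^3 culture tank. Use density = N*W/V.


Total biomass = 58102 fish * 1.688 kg = 98076.176 kg
Density = total biomass / volume = 98076.176 / 825 = 118.88 kg/m^3

118.88 kg/m^3


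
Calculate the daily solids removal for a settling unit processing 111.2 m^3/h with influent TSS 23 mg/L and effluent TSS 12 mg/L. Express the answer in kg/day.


Concentration drop: TSS_in - TSS_out = 23 - 12 = 11 mg/L
Hourly solids removed = Q * dTSS = 111.2 m^3/h * 11 mg/L = 1223.2 g/h  (m^3/h * mg/L = g/h)
Daily solids removed = 1223.2 * 24 = 29356.8 g/day
Convert g to kg: 29356.8 / 1000 = 29.3568 kg/day

29.3568 kg/day


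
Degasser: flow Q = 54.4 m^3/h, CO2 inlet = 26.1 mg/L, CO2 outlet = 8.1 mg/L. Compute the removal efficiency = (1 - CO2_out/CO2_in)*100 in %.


CO2_out / CO2_in = 8.1 / 26.1 = 0.31034483
Fraction remaining = 0.31034483
efficiency = (1 - 0.31034483) * 100 = 68.9655 %

68.9655 %


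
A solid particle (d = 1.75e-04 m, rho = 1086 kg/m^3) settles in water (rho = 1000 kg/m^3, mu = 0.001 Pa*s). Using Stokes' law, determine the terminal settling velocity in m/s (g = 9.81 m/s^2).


Density difference: rho_p - rho_f = 1086 - 1000 = 86 kg/m^3
d^2 = (1.75e-04)^2 = 3.0625e-08 m^2
Numerator = (rho_p - rho_f) * g * d^2 = 86 * 9.81 * 3.0625e-08 = 2.5837087e-05
Denominator = 18 * mu = 18 * 0.001 = 0.018
v_s = 2.5837087e-05 / 0.018 = 0.00143539 m/s
Check: Re = rho_f * v_s * d / mu = 1000 * 0.00143539 * 1.75e-04 / 0.001 = 0.251 < 1, so Stokes' law applies.

0.00143539 m/s


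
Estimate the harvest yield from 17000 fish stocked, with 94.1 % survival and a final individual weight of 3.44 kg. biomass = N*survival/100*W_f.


Survivors = 17000 * 94.1/100 = 15997 fish
Harvest biomass = survivors * W_f = 15997 * 3.44 = 55029.68 kg

55029.68 kg


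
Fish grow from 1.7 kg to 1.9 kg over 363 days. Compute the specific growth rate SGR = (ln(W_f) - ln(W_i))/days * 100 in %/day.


ln(W_f) = ln(1.9) = 0.64185389
ln(W_i) = ln(1.7) = 0.53062825
ln(W_f) - ln(W_i) = 0.64185389 - 0.53062825 = 0.11122564
SGR = 0.11122564 / 363 * 100 = 0.0306407 %/day

0.0306407 %/day


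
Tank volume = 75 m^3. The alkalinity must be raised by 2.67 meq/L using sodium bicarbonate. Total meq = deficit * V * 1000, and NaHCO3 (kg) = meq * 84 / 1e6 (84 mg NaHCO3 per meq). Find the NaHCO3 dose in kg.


Tank volume in L = 75 m^3 * 1000 = 75000 L
Total meq required = 2.67 meq/L * 75000 L = 200250 meq
NaHCO3 mass = 200250 meq * 84 mg/meq / 1e6 = 16.821 kg

16.821 kg


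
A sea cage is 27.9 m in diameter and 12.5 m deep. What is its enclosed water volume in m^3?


r = d/2 = 27.9/2 = 13.95 m
Base area = pi*r^2 = pi*13.95^2 = 611.36178 m^2
Volume = 611.36178 * 12.5 = 7642.02 m^3

7642.02 m^3


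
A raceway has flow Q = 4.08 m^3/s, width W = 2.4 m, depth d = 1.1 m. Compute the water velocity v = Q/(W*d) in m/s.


Cross-sectional area = W * d = 2.4 * 1.1 = 2.64 m^2
Velocity = Q / A = 4.08 / 2.64 = 1.54545 m/s

1.54545 m/s


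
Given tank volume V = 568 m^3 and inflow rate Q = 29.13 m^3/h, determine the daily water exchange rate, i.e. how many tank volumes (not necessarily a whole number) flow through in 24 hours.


Daily flow volume = 29.13 m^3/h * 24 h = 699.12 m^3/day
Exchanges = daily flow / tank volume = 699.12 / 568 = 1.23085 exchanges/day

1.23085 exchanges/day


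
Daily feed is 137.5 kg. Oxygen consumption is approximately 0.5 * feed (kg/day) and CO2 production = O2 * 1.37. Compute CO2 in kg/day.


O2 = 137.5 * 0.5 = 68.75
CO2 = 68.75 * 1.37 = 94.1875

94.1875 kg/day


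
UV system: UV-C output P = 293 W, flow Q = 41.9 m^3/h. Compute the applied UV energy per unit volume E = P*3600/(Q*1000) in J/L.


Energy delivered per hour = 293 W * 3600 s = 1054800 J/h
Volume treated per hour = 41.9 m^3/h * 1000 = 41900 L/h
dose = 1054800 / 41900 = 25.1742 J/L

25.1742 J/L


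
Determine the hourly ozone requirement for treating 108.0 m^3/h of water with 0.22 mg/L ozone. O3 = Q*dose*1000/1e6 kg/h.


O3 demand (mg/h) = Q * dose * 1000 = 108.0 * 0.22 * 1000 = 23760 mg/h
Convert mg to kg: 23760 / 1e6 = 0.02376 kg/h

0.02376 kg/h


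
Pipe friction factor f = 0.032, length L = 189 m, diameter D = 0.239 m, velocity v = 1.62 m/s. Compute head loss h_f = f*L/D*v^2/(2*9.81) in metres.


v^2 = 1.62^2 = 2.6244 m^2/s^2
L/D = 189/0.239 = 790.79498
h_f = f*(L/D)*v^2/(2g) = 0.032 * 790.79498 * 2.6244 / 19.62 = 3.38489 m

3.38489 m


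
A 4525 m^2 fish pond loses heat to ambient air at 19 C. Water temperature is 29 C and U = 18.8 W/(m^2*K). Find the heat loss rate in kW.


Temperature difference dT = 29 - 19 = 10 K
Heat loss (W) = U * A * dT = 18.8 * 4525 * 10 = 850700 W
Convert to kW: 850700 / 1000 = 850.7 kW

850.7 kW


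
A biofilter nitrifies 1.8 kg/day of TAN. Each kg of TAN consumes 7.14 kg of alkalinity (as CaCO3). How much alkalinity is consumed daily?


Alkalinity factor: 7.14 kg CaCO3 consumed per kg TAN nitrified
alk = 1.8 kg TAN * 7.14 = 12.852 kg CaCO3/day

12.852 kg CaCO3/day


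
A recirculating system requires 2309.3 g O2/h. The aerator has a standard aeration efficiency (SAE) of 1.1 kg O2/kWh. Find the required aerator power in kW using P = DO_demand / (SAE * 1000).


SAE in g O2/kWh = 1.1 * 1000 = 1100 g/kWh
P = DO_demand / SAE_g = 2309.3 / 1100 = 2.09936 kW

2.09936 kW


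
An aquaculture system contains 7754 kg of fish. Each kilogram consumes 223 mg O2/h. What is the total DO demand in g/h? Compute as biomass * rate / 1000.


Total O2 consumption (mg/h) = 7754 kg * 223 mg/(kg*h) = 1729142 mg/h
Convert to g/h: 1729142 / 1000 = 1729.142 g/h

1729.142 g/h


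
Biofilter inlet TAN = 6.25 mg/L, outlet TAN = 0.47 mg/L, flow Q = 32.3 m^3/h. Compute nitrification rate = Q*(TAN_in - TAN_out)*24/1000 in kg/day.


Concentration drop: TAN_in - TAN_out = 6.25 - 0.47 = 5.78 mg/L
Hourly TAN removed = Q * dTAN = 32.3 m^3/h * 5.78 mg/L = 186.694 g/h  (m^3/h * mg/L = g/h)
Daily TAN removed = 186.694 * 24 = 4480.656 g/day
Convert to kg/day: 4480.656 / 1000 = 4.480656 kg/day

4.480656 kg/day


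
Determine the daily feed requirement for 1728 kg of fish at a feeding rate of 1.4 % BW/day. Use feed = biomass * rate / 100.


Feeding rate fraction = 1.4% / 100 = 0.014
Daily feed = 1728 kg * 0.014 = 24.192 kg/day

24.192 kg/day


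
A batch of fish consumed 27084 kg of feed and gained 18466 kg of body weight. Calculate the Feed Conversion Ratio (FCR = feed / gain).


FCR = feed consumed / weight gained
FCR = 27084 kg / 18466 kg = 1.4667

1.4667


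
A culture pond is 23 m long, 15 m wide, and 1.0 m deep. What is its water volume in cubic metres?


Base area = L * W = 23 * 15 = 345 m^2
Volume = area * depth = 345 * 1.0 = 345 m^3

345 m^3


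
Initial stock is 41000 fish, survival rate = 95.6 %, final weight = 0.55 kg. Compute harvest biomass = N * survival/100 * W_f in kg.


Survivors = 41000 * 95.6/100 = 39196 fish
Harvest biomass = survivors * W_f = 39196 * 0.55 = 21557.8 kg

21557.8 kg


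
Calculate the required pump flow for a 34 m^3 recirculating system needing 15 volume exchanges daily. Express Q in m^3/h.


Daily recirculation volume = 34 m^3 * 15 = 510 m^3/day
Flow rate Q = daily volume / 24 h = 510 / 24 = 21.25 m^3/h

21.25 m^3/h


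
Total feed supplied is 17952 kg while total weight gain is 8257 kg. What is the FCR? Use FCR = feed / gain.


FCR = feed consumed / weight gained
FCR = 17952 kg / 8257 kg = 2.17416

2.17416


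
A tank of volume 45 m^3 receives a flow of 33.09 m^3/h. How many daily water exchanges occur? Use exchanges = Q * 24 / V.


Daily flow volume = 33.09 m^3/h * 24 h = 794.16 m^3/day
Exchanges = daily flow / tank volume = 794.16 / 45 = 17.648 exchanges/day

17.648 exchanges/day


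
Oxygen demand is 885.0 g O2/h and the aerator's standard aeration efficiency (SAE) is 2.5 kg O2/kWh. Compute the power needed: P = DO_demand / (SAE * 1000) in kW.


SAE in g O2/kWh = 2.5 * 1000 = 2500 g/kWh
P = DO_demand / SAE_g = 885.0 / 2500 = 0.354 kW

0.354 kW


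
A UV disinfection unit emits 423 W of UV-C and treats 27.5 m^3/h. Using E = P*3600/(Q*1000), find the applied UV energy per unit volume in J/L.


Energy delivered per hour = 423 W * 3600 s = 1522800 J/h
Volume treated per hour = 27.5 m^3/h * 1000 = 27500 L/h
dose = 1522800 / 27500 = 55.3745 J/L

55.3745 J/L


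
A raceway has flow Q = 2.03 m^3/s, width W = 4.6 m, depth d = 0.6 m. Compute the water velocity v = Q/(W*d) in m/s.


Cross-sectional area = W * d = 4.6 * 0.6 = 2.76 m^2
Velocity = Q / A = 2.03 / 2.76 = 0.735507 m/s

0.735507 m/s


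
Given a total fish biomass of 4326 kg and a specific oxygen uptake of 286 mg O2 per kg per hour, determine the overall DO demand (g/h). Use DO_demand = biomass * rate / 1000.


Total O2 consumption (mg/h) = 4326 kg * 286 mg/(kg*h) = 1237236 mg/h
Convert to g/h: 1237236 / 1000 = 1237.236 g/h

1237.236 g/h


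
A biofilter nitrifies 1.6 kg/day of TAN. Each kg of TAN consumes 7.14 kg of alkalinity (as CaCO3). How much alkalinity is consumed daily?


Alkalinity factor: 7.14 kg CaCO3 consumed per kg TAN nitrified
alk = 1.6 kg TAN * 7.14 = 11.424 kg CaCO3/day

11.424 kg CaCO3/day


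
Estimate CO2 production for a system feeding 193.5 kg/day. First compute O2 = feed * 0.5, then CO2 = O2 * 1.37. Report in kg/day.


O2 = 193.5 * 0.5 = 96.75
CO2 = 96.75 * 1.37 = 132.5475

132.5475 kg/day


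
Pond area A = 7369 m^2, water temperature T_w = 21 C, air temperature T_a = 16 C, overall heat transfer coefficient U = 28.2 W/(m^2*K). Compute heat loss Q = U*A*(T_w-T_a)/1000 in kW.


Temperature difference dT = 21 - 16 = 5 K
Heat loss (W) = U * A * dT = 28.2 * 7369 * 5 = 1039029 W
Convert to kW: 1039029 / 1000 = 1039.029 kW

1039.029 kW


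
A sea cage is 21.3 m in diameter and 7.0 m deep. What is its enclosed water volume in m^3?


r = d/2 = 21.3/2 = 10.65 m
Base area = pi*r^2 = pi*10.65^2 = 356.32729 m^2
Volume = 356.32729 * 7.0 = 2494.29 m^3

2494.29 m^3


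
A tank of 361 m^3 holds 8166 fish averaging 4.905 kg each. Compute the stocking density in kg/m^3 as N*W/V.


Total biomass = 8166 fish * 4.905 kg = 40054.23 kg
Density = total biomass / volume = 40054.23 / 361 = 110.954 kg/m^3

110.954 kg/m^3


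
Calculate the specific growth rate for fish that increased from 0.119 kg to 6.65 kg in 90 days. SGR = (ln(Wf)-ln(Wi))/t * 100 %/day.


ln(W_f) = ln(6.65) = 1.8946169
ln(W_i) = ln(0.119) = -2.1286318
ln(W_f) - ln(W_i) = 1.8946169 - -2.1286318 = 4.0232487
SGR = 4.0232487 / 90 * 100 = 4.47028 %/day

4.47028 %/day


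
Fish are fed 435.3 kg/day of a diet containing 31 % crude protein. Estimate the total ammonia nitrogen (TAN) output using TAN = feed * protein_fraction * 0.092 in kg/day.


Protein in feed = 435.3 * 31/100 = 134.943 kg/day
TAN = protein * 0.092 = 134.943 * 0.092 = 12.414756 kg/day

12.414756 kg/day


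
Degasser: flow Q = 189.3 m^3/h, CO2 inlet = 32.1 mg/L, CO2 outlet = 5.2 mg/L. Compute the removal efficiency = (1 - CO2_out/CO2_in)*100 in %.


CO2_out / CO2_in = 5.2 / 32.1 = 0.16199377
Fraction remaining = 0.16199377
efficiency = (1 - 0.16199377) * 100 = 83.8006 %

83.8006 %


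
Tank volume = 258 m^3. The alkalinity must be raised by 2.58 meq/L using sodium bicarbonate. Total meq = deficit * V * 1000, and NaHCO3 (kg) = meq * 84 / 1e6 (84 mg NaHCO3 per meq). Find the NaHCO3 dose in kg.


Tank volume in L = 258 m^3 * 1000 = 258000 L
Total meq required = 2.58 meq/L * 258000 L = 665640 meq
NaHCO3 mass = 665640 meq * 84 mg/meq / 1e6 = 55.9138 kg

55.9138 kg


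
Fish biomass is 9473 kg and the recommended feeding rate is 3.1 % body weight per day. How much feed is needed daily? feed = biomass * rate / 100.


Feeding rate fraction = 3.1% / 100 = 0.031
Daily feed = 9473 kg * 0.031 = 293.663 kg/day

293.663 kg/day


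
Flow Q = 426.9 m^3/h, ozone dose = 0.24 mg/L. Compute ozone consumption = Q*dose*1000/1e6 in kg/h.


O3 demand (mg/h) = Q * dose * 1000 = 426.9 * 0.24 * 1000 = 102456 mg/h
Convert mg to kg: 102456 / 1e6 = 0.102456 kg/h

0.102456 kg/h


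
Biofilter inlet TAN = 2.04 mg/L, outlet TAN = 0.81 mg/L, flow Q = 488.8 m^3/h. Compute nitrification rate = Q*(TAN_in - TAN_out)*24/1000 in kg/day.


Concentration drop: TAN_in - TAN_out = 2.04 - 0.81 = 1.23 mg/L
Hourly TAN removed = Q * dTAN = 488.8 m^3/h * 1.23 mg/L = 601.224 g/h  (m^3/h * mg/L = g/h)
Daily TAN removed = 601.224 * 24 = 14429.376 g/day
Convert to kg/day: 14429.376 / 1000 = 14.429376 kg/day

14.429376 kg/day


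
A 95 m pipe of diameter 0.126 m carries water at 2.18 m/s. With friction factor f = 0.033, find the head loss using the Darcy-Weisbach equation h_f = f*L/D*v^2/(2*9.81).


v^2 = 2.18^2 = 4.7524 m^2/s^2
L/D = 95/0.126 = 753.96825
h_f = f*(L/D)*v^2/(2g) = 0.033 * 753.96825 * 4.7524 / 19.62 = 6.02672 m

6.02672 m


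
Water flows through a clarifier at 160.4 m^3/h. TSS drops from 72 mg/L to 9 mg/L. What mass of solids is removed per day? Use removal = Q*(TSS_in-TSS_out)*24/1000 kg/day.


Concentration drop: TSS_in - TSS_out = 72 - 9 = 63 mg/L
Hourly solids removed = Q * dTSS = 160.4 m^3/h * 63 mg/L = 10105.2 g/h  (m^3/h * mg/L = g/h)
Daily solids removed = 10105.2 * 24 = 242524.8 g/day
Convert g to kg: 242524.8 / 1000 = 242.5248 kg/day

242.5248 kg/day


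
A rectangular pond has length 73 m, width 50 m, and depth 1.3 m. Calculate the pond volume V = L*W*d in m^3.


Base area = L * W = 73 * 50 = 3650 m^2
Volume = area * depth = 3650 * 1.3 = 4745 m^3

4745 m^3


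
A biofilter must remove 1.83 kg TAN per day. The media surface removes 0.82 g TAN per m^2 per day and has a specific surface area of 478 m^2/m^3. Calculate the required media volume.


A = 1.83*1000 / 0.82 = 2231.7073 m^2
V = 2231.7073 / 478 = 4.66884

4.66884 m^3


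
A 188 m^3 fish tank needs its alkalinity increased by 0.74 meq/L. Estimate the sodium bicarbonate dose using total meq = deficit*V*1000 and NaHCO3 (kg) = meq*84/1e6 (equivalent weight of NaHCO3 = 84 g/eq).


Tank volume in L = 188 m^3 * 1000 = 188000 L
Total meq required = 0.74 meq/L * 188000 L = 139120 meq
NaHCO3 mass = 139120 meq * 84 mg/meq / 1e6 = 11.6861 kg

11.6861 kg


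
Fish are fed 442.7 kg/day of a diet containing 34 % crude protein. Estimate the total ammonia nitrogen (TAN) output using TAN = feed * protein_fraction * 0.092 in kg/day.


Protein in feed = 442.7 * 34/100 = 150.518 kg/day
TAN = protein * 0.092 = 150.518 * 0.092 = 13.847656 kg/day

13.847656 kg/day


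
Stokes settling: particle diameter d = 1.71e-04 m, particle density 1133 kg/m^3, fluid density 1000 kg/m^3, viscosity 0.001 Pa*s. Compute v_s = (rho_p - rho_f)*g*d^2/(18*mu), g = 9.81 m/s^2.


Density difference: rho_p - rho_f = 1133 - 1000 = 133 kg/m^3
d^2 = (1.71e-04)^2 = 2.9241e-08 m^2
Numerator = (rho_p - rho_f) * g * d^2 = 133 * 9.81 * 2.9241e-08 = 3.815161e-05
Denominator = 18 * mu = 18 * 0.001 = 0.018
v_s = 3.815161e-05 / 0.018 = 0.00211953 m/s
Check: Re = rho_f * v_s * d / mu = 1000 * 0.00211953 * 1.71e-04 / 0.001 = 0.362 < 1, so Stokes' law applies.

0.00211953 m/s


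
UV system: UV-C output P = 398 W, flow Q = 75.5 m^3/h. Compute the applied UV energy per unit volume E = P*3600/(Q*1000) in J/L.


Energy delivered per hour = 398 W * 3600 s = 1432800 J/h
Volume treated per hour = 75.5 m^3/h * 1000 = 75500 L/h
dose = 1432800 / 75500 = 18.9775 J/L

18.9775 J/L


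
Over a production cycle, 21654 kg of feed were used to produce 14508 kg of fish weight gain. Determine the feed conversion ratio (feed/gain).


FCR = feed consumed / weight gained
FCR = 21654 kg / 14508 kg = 1.49256

1.49256


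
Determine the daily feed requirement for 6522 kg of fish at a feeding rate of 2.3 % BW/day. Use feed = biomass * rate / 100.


Feeding rate fraction = 2.3% / 100 = 0.023
Daily feed = 6522 kg * 0.023 = 150.006 kg/day

150.006 kg/day


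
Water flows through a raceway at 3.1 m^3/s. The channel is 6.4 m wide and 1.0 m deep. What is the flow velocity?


Cross-sectional area = W * d = 6.4 * 1.0 = 6.4 m^2
Velocity = Q / A = 3.1 / 6.4 = 0.484375 m/s

0.484375 m/s


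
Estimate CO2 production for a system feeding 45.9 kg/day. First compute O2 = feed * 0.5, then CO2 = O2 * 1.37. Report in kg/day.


O2 = 45.9 * 0.5 = 22.95
CO2 = 22.95 * 1.37 = 31.4415

31.4415 kg/day


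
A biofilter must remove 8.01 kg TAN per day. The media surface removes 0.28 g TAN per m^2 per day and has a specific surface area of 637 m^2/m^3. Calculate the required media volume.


A = 8.01*1000 / 0.28 = 28607.143 m^2
V = 28607.143 / 637 = 44.9092

44.9092 m^3


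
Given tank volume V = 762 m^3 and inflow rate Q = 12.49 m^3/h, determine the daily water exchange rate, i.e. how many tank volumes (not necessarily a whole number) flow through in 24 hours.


Daily flow volume = 12.49 m^3/h * 24 h = 299.76 m^3/day
Exchanges = daily flow / tank volume = 299.76 / 762 = 0.393386 exchanges/day

0.393386 exchanges/day


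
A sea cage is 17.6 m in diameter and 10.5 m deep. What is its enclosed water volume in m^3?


r = d/2 = 17.6/2 = 8.8 m
Base area = pi*r^2 = pi*8.8^2 = 243.28494 m^2
Volume = 243.28494 * 10.5 = 2554.49 m^3

2554.49 m^3


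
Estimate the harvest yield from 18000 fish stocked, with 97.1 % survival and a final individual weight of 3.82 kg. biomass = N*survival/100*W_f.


Survivors = 18000 * 97.1/100 = 17478 fish
Harvest biomass = survivors * W_f = 17478 * 3.82 = 66765.96 kg

66765.96 kg


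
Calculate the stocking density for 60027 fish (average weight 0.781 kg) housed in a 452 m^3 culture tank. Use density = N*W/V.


Total biomass = 60027 fish * 0.781 kg = 46881.087 kg
Density = total biomass / volume = 46881.087 / 452 = 103.719 kg/m^3

103.719 kg/m^3


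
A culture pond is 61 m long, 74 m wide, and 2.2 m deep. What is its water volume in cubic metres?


Base area = L * W = 61 * 74 = 4514 m^2
Volume = area * depth = 4514 * 2.2 = 9930.8 m^3

9930.8 m^3


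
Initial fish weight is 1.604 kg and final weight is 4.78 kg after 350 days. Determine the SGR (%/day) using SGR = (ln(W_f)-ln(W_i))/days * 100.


ln(W_f) = ln(4.78) = 1.5644405
ln(W_i) = ln(1.604) = 0.47250051
ln(W_f) - ln(W_i) = 1.5644405 - 0.47250051 = 1.09194
SGR = 1.09194 / 350 * 100 = 0.311983 %/day

0.311983 %/day


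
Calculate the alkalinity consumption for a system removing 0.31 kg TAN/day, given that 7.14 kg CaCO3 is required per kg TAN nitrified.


Alkalinity factor: 7.14 kg CaCO3 consumed per kg TAN nitrified
alk = 0.31 kg TAN * 7.14 = 2.2134 kg CaCO3/day

2.2134 kg CaCO3/day


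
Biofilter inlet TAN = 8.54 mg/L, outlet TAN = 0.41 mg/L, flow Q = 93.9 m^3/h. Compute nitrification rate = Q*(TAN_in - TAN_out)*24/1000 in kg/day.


Concentration drop: TAN_in - TAN_out = 8.54 - 0.41 = 8.13 mg/L
Hourly TAN removed = Q * dTAN = 93.9 m^3/h * 8.13 mg/L = 763.407 g/h  (m^3/h * mg/L = g/h)
Daily TAN removed = 763.407 * 24 = 18321.768 g/day
Convert to kg/day: 18321.768 / 1000 = 18.321768 kg/day

18.321768 kg/day


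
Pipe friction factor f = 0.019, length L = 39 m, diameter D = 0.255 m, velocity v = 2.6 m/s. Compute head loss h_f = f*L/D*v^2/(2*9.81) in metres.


v^2 = 2.6^2 = 6.76 m^2/s^2
L/D = 39/0.255 = 152.94118
h_f = f*(L/D)*v^2/(2g) = 0.019 * 152.94118 * 6.76 / 19.62 = 1.00121 m

1.00121 m


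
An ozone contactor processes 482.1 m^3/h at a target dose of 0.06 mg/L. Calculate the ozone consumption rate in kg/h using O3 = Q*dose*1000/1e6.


O3 demand (mg/h) = Q * dose * 1000 = 482.1 * 0.06 * 1000 = 28926 mg/h
Convert mg to kg: 28926 / 1e6 = 0.028926 kg/h

0.028926 kg/h


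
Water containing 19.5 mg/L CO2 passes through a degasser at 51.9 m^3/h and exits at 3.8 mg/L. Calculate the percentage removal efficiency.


CO2_out / CO2_in = 3.8 / 19.5 = 0.19487179
Fraction remaining = 0.19487179
efficiency = (1 - 0.19487179) * 100 = 80.5128 %

80.5128 %


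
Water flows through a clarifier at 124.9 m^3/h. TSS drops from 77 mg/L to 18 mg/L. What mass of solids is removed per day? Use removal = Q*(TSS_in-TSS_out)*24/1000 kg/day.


Concentration drop: TSS_in - TSS_out = 77 - 18 = 59 mg/L
Hourly solids removed = Q * dTSS = 124.9 m^3/h * 59 mg/L = 7369.1 g/h  (m^3/h * mg/L = g/h)
Daily solids removed = 7369.1 * 24 = 176858.4 g/day
Convert g to kg: 176858.4 / 1000 = 176.8584 kg/day

176.8584 kg/day


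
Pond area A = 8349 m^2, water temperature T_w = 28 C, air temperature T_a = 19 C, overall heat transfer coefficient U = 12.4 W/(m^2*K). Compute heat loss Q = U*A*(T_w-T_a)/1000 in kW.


Temperature difference dT = 28 - 19 = 9 K
Heat loss (W) = U * A * dT = 12.4 * 8349 * 9 = 931748.4 W
Convert to kW: 931748.4 / 1000 = 931.7484 kW

931.7484 kW


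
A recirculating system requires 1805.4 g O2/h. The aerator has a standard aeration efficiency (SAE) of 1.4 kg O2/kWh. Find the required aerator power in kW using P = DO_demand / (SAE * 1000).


SAE in g O2/kWh = 1.4 * 1000 = 1400 g/kWh
P = DO_demand / SAE_g = 1805.4 / 1400 = 1.28957 kW

1.28957 kW


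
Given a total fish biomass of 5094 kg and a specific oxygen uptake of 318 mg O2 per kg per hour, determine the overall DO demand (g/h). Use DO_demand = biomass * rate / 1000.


Total O2 consumption (mg/h) = 5094 kg * 318 mg/(kg*h) = 1619892 mg/h
Convert to g/h: 1619892 / 1000 = 1619.892 g/h

1619.892 g/h


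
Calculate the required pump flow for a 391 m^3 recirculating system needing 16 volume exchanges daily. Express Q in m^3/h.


Daily recirculation volume = 391 m^3 * 16 = 6256 m^3/day
Flow rate Q = daily volume / 24 h = 6256 / 24 = 260.667 m^3/h

260.667 m^3/h


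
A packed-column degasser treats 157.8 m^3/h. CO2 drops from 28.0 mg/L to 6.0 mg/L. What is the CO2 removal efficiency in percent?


CO2_out / CO2_in = 6.0 / 28.0 = 0.21428571
Fraction remaining = 0.21428571
efficiency = (1 - 0.21428571) * 100 = 78.5714 %

78.5714 %


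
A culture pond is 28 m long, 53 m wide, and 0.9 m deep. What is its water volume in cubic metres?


Base area = L * W = 28 * 53 = 1484 m^2
Volume = area * depth = 1484 * 0.9 = 1335.6 m^3

1335.6 m^3


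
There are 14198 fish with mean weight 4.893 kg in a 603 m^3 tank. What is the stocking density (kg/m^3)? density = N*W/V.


Total biomass = 14198 fish * 4.893 kg = 69470.814 kg
Density = total biomass / volume = 69470.814 / 603 = 115.209 kg/m^3

115.209 kg/m^3


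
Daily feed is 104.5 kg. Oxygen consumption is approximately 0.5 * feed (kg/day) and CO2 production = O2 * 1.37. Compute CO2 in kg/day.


O2 = 104.5 * 0.5 = 52.25
CO2 = 52.25 * 1.37 = 71.5825

71.5825 kg/day


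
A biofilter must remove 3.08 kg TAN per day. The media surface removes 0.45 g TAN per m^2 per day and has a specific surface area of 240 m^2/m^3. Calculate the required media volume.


A = 3.08*1000 / 0.45 = 6844.4444 m^2
V = 6844.4444 / 240 = 28.5185

28.5185 m^3


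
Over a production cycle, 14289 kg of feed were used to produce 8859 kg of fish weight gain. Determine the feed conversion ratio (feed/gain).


FCR = feed consumed / weight gained
FCR = 14289 kg / 8859 kg = 1.61294

1.61294


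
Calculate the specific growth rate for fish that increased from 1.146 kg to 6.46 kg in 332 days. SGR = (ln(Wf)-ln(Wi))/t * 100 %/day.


ln(W_f) = ln(6.46) = 1.8656293
ln(W_i) = ln(1.146) = 0.13627762
ln(W_f) - ln(W_i) = 1.8656293 - 0.13627762 = 1.7293517
SGR = 1.7293517 / 332 * 100 = 0.520889 %/day

0.520889 %/day


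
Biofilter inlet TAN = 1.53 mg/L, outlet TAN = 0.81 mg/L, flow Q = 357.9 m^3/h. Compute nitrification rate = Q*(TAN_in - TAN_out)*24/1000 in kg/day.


Concentration drop: TAN_in - TAN_out = 1.53 - 0.81 = 0.72 mg/L
Hourly TAN removed = Q * dTAN = 357.9 m^3/h * 0.72 mg/L = 257.688 g/h  (m^3/h * mg/L = g/h)
Daily TAN removed = 257.688 * 24 = 6184.512 g/day
Convert to kg/day: 6184.512 / 1000 = 6.184512 kg/day

6.184512 kg/day


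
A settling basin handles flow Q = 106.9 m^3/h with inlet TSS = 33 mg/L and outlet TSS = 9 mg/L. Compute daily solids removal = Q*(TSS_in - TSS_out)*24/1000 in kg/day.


Concentration drop: TSS_in - TSS_out = 33 - 9 = 24 mg/L
Hourly solids removed = Q * dTSS = 106.9 m^3/h * 24 mg/L = 2565.6 g/h  (m^3/h * mg/L = g/h)
Daily solids removed = 2565.6 * 24 = 61574.4 g/day
Convert g to kg: 61574.4 / 1000 = 61.5744 kg/day

61.5744 kg/day


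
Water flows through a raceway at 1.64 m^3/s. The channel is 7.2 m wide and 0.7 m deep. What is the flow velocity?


Cross-sectional area = W * d = 7.2 * 0.7 = 5.04 m^2
Velocity = Q / A = 1.64 / 5.04 = 0.325397 m/s

0.325397 m/s


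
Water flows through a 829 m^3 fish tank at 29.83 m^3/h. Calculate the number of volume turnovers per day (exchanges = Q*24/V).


Daily flow volume = 29.83 m^3/h * 24 h = 715.92 m^3/day
Exchanges = daily flow / tank volume = 715.92 / 829 = 0.863595 exchanges/day

0.863595 exchanges/day


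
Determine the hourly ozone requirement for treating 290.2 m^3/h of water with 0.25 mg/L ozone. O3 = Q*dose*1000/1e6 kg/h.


O3 demand (mg/h) = Q * dose * 1000 = 290.2 * 0.25 * 1000 = 72550 mg/h
Convert mg to kg: 72550 / 1e6 = 0.07255 kg/h

0.07255 kg/h


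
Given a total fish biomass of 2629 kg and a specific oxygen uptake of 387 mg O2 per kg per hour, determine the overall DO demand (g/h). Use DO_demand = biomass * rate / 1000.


Total O2 consumption (mg/h) = 2629 kg * 387 mg/(kg*h) = 1017423 mg/h
Convert to g/h: 1017423 / 1000 = 1017.423 g/h

1017.423 g/h


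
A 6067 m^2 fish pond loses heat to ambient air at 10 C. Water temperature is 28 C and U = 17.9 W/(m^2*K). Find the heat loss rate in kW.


Temperature difference dT = 28 - 10 = 18 K
Heat loss (W) = U * A * dT = 17.9 * 6067 * 18 = 1954787.4 W
Convert to kW: 1954787.4 / 1000 = 1954.7874 kW

1954.7874 kW


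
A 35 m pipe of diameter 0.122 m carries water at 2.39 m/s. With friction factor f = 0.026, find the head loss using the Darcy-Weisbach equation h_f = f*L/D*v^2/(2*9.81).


v^2 = 2.39^2 = 5.7121 m^2/s^2
L/D = 35/0.122 = 286.88525
h_f = f*(L/D)*v^2/(2g) = 0.026 * 286.88525 * 5.7121 / 19.62 = 2.17159 m

2.17159 m


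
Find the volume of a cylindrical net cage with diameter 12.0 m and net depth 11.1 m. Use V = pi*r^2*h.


r = d/2 = 12.0/2 = 6 m
Base area = pi*r^2 = pi*6^2 = 113.09734 m^2
Volume = 113.09734 * 11.1 = 1255.38 m^3

1255.38 m^3


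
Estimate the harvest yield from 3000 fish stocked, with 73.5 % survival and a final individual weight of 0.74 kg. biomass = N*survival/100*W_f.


Survivors = 3000 * 73.5/100 = 2205 fish
Harvest biomass = survivors * W_f = 2205 * 0.74 = 1631.7 kg

1631.7 kg


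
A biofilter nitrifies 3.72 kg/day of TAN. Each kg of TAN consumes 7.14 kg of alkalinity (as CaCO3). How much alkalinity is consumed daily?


Alkalinity factor: 7.14 kg CaCO3 consumed per kg TAN nitrified
alk = 3.72 kg TAN * 7.14 = 26.5608 kg CaCO3/day

26.5608 kg CaCO3/day


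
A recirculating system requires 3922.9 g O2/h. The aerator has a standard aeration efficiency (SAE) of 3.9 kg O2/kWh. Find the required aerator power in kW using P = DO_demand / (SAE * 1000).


SAE in g O2/kWh = 3.9 * 1000 = 3900 g/kWh
P = DO_demand / SAE_g = 3922.9 / 3900 = 1.00587 kW

1.00587 kW


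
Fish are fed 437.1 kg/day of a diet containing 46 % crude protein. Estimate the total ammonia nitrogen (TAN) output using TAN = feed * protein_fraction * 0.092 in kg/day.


Protein in feed = 437.1 * 46/100 = 201.066 kg/day
TAN = protein * 0.092 = 201.066 * 0.092 = 18.498072 kg/day

18.498072 kg/day


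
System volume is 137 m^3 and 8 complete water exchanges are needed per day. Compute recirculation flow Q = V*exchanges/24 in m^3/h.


Daily recirculation volume = 137 m^3 * 8 = 1096 m^3/day
Flow rate Q = daily volume / 24 h = 1096 / 24 = 45.6667 m^3/h

45.6667 m^3/h


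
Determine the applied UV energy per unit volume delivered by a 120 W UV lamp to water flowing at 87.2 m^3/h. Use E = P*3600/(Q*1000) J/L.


Energy delivered per hour = 120 W * 3600 s = 432000 J/h
Volume treated per hour = 87.2 m^3/h * 1000 = 87200 L/h
dose = 432000 / 87200 = 4.95413 J/L

4.95413 J/L


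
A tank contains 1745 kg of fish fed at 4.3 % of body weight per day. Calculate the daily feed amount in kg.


Feeding rate fraction = 4.3% / 100 = 0.043
Daily feed = 1745 kg * 0.043 = 75.035 kg/day

75.035 kg/day


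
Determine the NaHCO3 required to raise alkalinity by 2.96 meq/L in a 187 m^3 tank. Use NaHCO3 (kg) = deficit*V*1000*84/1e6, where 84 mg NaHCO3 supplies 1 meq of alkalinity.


Tank volume in L = 187 m^3 * 1000 = 187000 L
Total meq required = 2.96 meq/L * 187000 L = 553520 meq
NaHCO3 mass = 553520 meq * 84 mg/meq / 1e6 = 46.4957 kg

46.4957 kg


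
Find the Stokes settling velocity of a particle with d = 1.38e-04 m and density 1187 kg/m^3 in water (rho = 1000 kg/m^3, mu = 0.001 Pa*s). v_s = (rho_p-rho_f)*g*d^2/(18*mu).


Density difference: rho_p - rho_f = 1187 - 1000 = 187 kg/m^3
d^2 = (1.38e-04)^2 = 1.9044e-08 m^2
Numerator = (rho_p - rho_f) * g * d^2 = 187 * 9.81 * 1.9044e-08 = 3.4935647e-05
Denominator = 18 * mu = 18 * 0.001 = 0.018
v_s = 3.4935647e-05 / 0.018 = 0.00194087 m/s
Check: Re = rho_f * v_s * d / mu = 1000 * 0.00194087 * 1.38e-04 / 0.001 = 0.268 < 1, so Stokes' law applies.

0.00194087 m/s


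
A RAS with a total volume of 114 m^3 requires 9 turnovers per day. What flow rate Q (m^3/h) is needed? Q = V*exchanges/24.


Daily recirculation volume = 114 m^3 * 9 = 1026 m^3/day
Flow rate Q = daily volume / 24 h = 1026 / 24 = 42.75 m^3/h

42.75 m^3/h


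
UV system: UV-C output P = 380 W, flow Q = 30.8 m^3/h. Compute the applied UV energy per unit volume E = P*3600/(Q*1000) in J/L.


Energy delivered per hour = 380 W * 3600 s = 1368000 J/h
Volume treated per hour = 30.8 m^3/h * 1000 = 30800 L/h
dose = 1368000 / 30800 = 44.4156 J/L

44.4156 J/L


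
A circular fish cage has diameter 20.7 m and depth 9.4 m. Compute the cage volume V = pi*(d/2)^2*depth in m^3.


r = d/2 = 20.7/2 = 10.35 m
Base area = pi*r^2 = pi*10.35^2 = 336.53526 m^2
Volume = 336.53526 * 9.4 = 3163.43 m^3

3163.43 m^3


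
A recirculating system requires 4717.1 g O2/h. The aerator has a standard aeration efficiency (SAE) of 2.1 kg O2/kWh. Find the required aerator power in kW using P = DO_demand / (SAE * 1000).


SAE in g O2/kWh = 2.1 * 1000 = 2100 g/kWh
P = DO_demand / SAE_g = 4717.1 / 2100 = 2.24624 kW

2.24624 kW


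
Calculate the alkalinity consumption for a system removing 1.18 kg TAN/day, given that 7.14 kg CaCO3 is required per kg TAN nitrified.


Alkalinity factor: 7.14 kg CaCO3 consumed per kg TAN nitrified
alk = 1.18 kg TAN * 7.14 = 8.4252 kg CaCO3/day

8.4252 kg CaCO3/day


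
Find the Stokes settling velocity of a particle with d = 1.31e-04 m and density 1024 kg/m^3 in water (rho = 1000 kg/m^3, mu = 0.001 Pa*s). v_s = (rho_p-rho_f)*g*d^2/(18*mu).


Density difference: rho_p - rho_f = 1024 - 1000 = 24 kg/m^3
d^2 = (1.31e-04)^2 = 1.7161e-08 m^2
Numerator = (rho_p - rho_f) * g * d^2 = 24 * 9.81 * 1.7161e-08 = 4.0403858e-06
Denominator = 18 * mu = 18 * 0.001 = 0.018
v_s = 4.0403858e-06 / 0.018 = 2.24466e-04 m/s
Check: Re = rho_f * v_s * d / mu = 1000 * 2.24466e-04 * 1.31e-04 / 0.001 = 0.0294 < 1, so Stokes' law applies.

2.24466e-04 m/s


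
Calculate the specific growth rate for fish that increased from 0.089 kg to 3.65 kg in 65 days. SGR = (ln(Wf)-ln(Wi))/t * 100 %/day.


ln(W_f) = ln(3.65) = 1.2947272
ln(W_i) = ln(0.089) = -2.4191189
ln(W_f) - ln(W_i) = 1.2947272 - -2.4191189 = 3.7138461
SGR = 3.7138461 / 65 * 100 = 5.71361 %/day

5.71361 %/day


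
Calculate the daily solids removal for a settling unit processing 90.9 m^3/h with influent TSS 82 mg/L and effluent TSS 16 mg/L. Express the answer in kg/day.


Concentration drop: TSS_in - TSS_out = 82 - 16 = 66 mg/L
Hourly solids removed = Q * dTSS = 90.9 m^3/h * 66 mg/L = 5999.4 g/h  (m^3/h * mg/L = g/h)
Daily solids removed = 5999.4 * 24 = 143985.6 g/day
Convert g to kg: 143985.6 / 1000 = 143.9856 kg/day

143.9856 kg/day


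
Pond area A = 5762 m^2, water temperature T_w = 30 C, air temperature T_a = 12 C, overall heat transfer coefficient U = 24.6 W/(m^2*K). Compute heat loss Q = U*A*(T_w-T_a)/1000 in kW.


Temperature difference dT = 30 - 12 = 18 K
Heat loss (W) = U * A * dT = 24.6 * 5762 * 18 = 2551413.6 W
Convert to kW: 2551413.6 / 1000 = 2551.4136 kW

2551.4136 kW


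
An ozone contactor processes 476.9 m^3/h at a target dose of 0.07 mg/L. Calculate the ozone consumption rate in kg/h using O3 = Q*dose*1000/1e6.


O3 demand (mg/h) = Q * dose * 1000 = 476.9 * 0.07 * 1000 = 33383 mg/h
Convert mg to kg: 33383 / 1e6 = 0.033383 kg/h

0.033383 kg/h


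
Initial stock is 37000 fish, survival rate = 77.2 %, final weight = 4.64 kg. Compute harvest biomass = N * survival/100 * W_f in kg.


Survivors = 37000 * 77.2/100 = 28564 fish
Harvest biomass = survivors * W_f = 28564 * 4.64 = 132536.96 kg

132536.96 kg


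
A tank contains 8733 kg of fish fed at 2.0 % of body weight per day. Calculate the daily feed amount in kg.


Feeding rate fraction = 2.0% / 100 = 0.02
Daily feed = 8733 kg * 0.02 = 174.66 kg/day

174.66 kg/day


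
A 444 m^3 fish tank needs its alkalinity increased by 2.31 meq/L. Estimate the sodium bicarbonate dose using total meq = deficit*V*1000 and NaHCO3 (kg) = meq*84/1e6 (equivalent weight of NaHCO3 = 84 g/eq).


Tank volume in L = 444 m^3 * 1000 = 444000 L
Total meq required = 2.31 meq/L * 444000 L = 1025640 meq
NaHCO3 mass = 1025640 meq * 84 mg/meq / 1e6 = 86.1538 kg

86.1538 kg


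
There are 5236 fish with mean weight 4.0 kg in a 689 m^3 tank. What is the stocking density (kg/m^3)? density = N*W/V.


Total biomass = 5236 fish * 4.0 kg = 20944 kg
Density = total biomass / volume = 20944 / 689 = 30.3977 kg/m^3

30.3977 kg/m^3


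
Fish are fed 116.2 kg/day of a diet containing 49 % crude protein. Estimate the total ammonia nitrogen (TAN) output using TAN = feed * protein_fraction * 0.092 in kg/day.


Protein in feed = 116.2 * 49/100 = 56.938 kg/day
TAN = protein * 0.092 = 56.938 * 0.092 = 5.238296 kg/day

5.238296 kg/day


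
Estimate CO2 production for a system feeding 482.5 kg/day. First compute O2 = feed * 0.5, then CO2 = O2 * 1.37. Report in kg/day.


O2 = 482.5 * 0.5 = 241.25
CO2 = 241.25 * 1.37 = 330.5125

330.5125 kg/day


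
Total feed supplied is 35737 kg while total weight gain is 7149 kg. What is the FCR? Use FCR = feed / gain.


FCR = feed consumed / weight gained
FCR = 35737 kg / 7149 kg = 4.99888

4.99888


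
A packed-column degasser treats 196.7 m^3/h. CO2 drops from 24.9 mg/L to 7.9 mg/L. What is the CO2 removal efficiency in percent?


CO2_out / CO2_in = 7.9 / 24.9 = 0.31726908
Fraction remaining = 0.31726908
efficiency = (1 - 0.31726908) * 100 = 68.2731 %

68.2731 %
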